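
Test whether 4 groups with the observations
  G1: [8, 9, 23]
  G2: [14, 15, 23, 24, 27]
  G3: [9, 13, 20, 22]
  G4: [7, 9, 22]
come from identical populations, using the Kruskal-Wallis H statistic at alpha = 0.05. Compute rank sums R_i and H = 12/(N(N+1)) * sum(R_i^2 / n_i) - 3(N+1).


Step 1: Combine all N = 15 observations and assign midranks.
sorted (value, group, rank): (7,G4,1), (8,G1,2), (9,G1,4), (9,G3,4), (9,G4,4), (13,G3,6), (14,G2,7), (15,G2,8), (20,G3,9), (22,G3,10.5), (22,G4,10.5), (23,G1,12.5), (23,G2,12.5), (24,G2,14), (27,G2,15)
Step 2: Sum ranks within each group.
R_1 = 18.5 (n_1 = 3)
R_2 = 56.5 (n_2 = 5)
R_3 = 29.5 (n_3 = 4)
R_4 = 15.5 (n_4 = 3)
Step 3: H = 12/(N(N+1)) * sum(R_i^2/n_i) - 3(N+1)
     = 12/(15*16) * (18.5^2/3 + 56.5^2/5 + 29.5^2/4 + 15.5^2/3) - 3*16
     = 0.050000 * 1050.18 - 48
     = 4.508958.
Step 4: Ties present; correction factor C = 1 - 36/(15^3 - 15) = 0.989286. Corrected H = 4.508958 / 0.989286 = 4.557792.
Step 5: Under H0, H ~ chi^2(3); p-value = 0.207193.
Step 6: alpha = 0.05. fail to reject H0.

H = 4.5578, df = 3, p = 0.207193, fail to reject H0.


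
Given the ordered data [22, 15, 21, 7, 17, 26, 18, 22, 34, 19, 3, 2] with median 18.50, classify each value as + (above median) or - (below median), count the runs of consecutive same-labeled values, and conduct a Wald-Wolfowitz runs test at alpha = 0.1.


Step 1: Compute median = 18.50; label A = above, B = below.
Labels in order: ABABBABAAABB  (n_A = 6, n_B = 6)
Step 2: Count runs R = 8.
Step 3: Under H0 (random ordering), E[R] = 2*n_A*n_B/(n_A+n_B) + 1 = 2*6*6/12 + 1 = 7.0000.
        Var[R] = 2*n_A*n_B*(2*n_A*n_B - n_A - n_B) / ((n_A+n_B)^2 * (n_A+n_B-1)) = 4320/1584 = 2.7273.
        SD[R] = 1.6514.
Step 4: Continuity-corrected z = (R - 0.5 - E[R]) / SD[R] = (8 - 0.5 - 7.0000) / 1.6514 = 0.3028.
Step 5: Two-sided p-value via normal approximation = 2*(1 - Phi(|z|)) = 0.762069.
Step 6: alpha = 0.1. fail to reject H0.

R = 8, z = 0.3028, p = 0.762069, fail to reject H0.


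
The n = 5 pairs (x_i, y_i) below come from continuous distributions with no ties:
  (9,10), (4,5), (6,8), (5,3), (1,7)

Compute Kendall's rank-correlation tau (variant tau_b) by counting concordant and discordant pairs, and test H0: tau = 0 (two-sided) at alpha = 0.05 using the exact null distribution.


Step 1: Enumerate the 10 unordered pairs (i,j) with i<j and classify each by sign(x_j-x_i) * sign(y_j-y_i).
  (1,2):dx=-5,dy=-5->C; (1,3):dx=-3,dy=-2->C; (1,4):dx=-4,dy=-7->C; (1,5):dx=-8,dy=-3->C
  (2,3):dx=+2,dy=+3->C; (2,4):dx=+1,dy=-2->D; (2,5):dx=-3,dy=+2->D; (3,4):dx=-1,dy=-5->C
  (3,5):dx=-5,dy=-1->C; (4,5):dx=-4,dy=+4->D
Step 2: C = 7, D = 3, total pairs = 10.
Step 3: tau = (C - D)/(n(n-1)/2) = (7 - 3)/10 = 0.400000.
Step 4: Exact two-sided p-value (enumerate n! = 120 permutations of y under H0): p = 0.483333.
Step 5: alpha = 0.05. fail to reject H0.

tau_b = 0.4000 (C=7, D=3), p = 0.483333, fail to reject H0.


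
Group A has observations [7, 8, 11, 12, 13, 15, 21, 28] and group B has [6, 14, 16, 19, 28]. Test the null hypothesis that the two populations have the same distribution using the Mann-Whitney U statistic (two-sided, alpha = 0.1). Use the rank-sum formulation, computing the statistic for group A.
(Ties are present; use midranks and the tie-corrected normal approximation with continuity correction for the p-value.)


Step 1: Combine and sort all 13 observations; assign midranks.
sorted (value, group): (6,Y), (7,X), (8,X), (11,X), (12,X), (13,X), (14,Y), (15,X), (16,Y), (19,Y), (21,X), (28,X), (28,Y)
ranks: 6->1, 7->2, 8->3, 11->4, 12->5, 13->6, 14->7, 15->8, 16->9, 19->10, 21->11, 28->12.5, 28->12.5
Step 2: Rank sum for X: R1 = 2 + 3 + 4 + 5 + 6 + 8 + 11 + 12.5 = 51.5.
Step 3: U_X = R1 - n1(n1+1)/2 = 51.5 - 8*9/2 = 51.5 - 36 = 15.5.
       U_Y = n1*n2 - U_X = 40 - 15.5 = 24.5.
Step 4: Ties are present, so use the tie-corrected normal approximation (with continuity correction) for the p-value.
Step 5: p-value = 0.557643; compare to alpha = 0.1. fail to reject H0.

U_X = 15.5, p = 0.557643, fail to reject H0 at alpha = 0.1.


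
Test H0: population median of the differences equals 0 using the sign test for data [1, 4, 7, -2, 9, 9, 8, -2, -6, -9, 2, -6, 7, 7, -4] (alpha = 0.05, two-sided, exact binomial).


Step 1: Discard zero differences. Original n = 15; n_eff = number of nonzero differences = 15.
Nonzero differences (with sign): +1, +4, +7, -2, +9, +9, +8, -2, -6, -9, +2, -6, +7, +7, -4
Step 2: Count signs: positive = 9, negative = 6.
Step 3: Under H0: P(positive) = 0.5, so the number of positives S ~ Bin(15, 0.5).
Step 4: Two-sided exact p-value = sum of Bin(15,0.5) probabilities at or below the observed probability = 0.607239.
Step 5: alpha = 0.05. fail to reject H0.

n_eff = 15, pos = 9, neg = 6, p = 0.607239, fail to reject H0.


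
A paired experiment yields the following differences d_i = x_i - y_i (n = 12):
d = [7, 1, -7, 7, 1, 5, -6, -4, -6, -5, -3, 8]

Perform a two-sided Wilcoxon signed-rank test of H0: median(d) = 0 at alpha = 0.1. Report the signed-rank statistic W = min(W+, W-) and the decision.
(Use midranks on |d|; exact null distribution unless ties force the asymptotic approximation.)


Step 1: Drop any zero differences (none here) and take |d_i|.
|d| = [7, 1, 7, 7, 1, 5, 6, 4, 6, 5, 3, 8]
Step 2: Midrank |d_i| (ties get averaged ranks).
ranks: |7|->10, |1|->1.5, |7|->10, |7|->10, |1|->1.5, |5|->5.5, |6|->7.5, |4|->4, |6|->7.5, |5|->5.5, |3|->3, |8|->12
Step 3: Attach original signs; sum ranks with positive sign and with negative sign.
W+ = 10 + 1.5 + 10 + 1.5 + 5.5 + 12 = 40.5
W- = 10 + 7.5 + 4 + 7.5 + 5.5 + 3 = 37.5
(Check: W+ + W- = 78 should equal n(n+1)/2 = 78.)
Step 4: Test statistic W = min(W+, W-) = 37.5.
Step 5: Ties in |d|, so use the tie-corrected normal approximation.
        E[W] = n(n+1)/4 = 12*13/4 = 39.
        Tie groups: |d|=1 (t=2), |d|=5 (t=2), |d|=6 (t=2), |d|=7 (t=3); sum(t^3 - t) = 42.
        Var[W] = n(n+1)(2n+1)/24 - sum(t^3-t)/48 = 3900/24 - 42/48 = 161.625.
        z = (W - E[W]) / sqrt(Var[W]) = (37.5 - 39) / 12.7132 = -0.1180.
        Two-sided p = 2*Phi(z) = 0.906077.
Step 6: alpha = 0.1. fail to reject H0.

W+ = 40.5, W- = 37.5, W = min = 37.5, p = 0.906077, fail to reject H0.


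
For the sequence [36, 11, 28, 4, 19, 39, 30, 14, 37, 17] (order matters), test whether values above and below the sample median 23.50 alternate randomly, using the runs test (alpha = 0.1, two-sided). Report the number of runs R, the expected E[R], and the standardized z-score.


Step 1: Compute median = 23.50; label A = above, B = below.
Labels in order: ABABBAABAB  (n_A = 5, n_B = 5)
Step 2: Count runs R = 8.
Step 3: Under H0 (random ordering), E[R] = 2*n_A*n_B/(n_A+n_B) + 1 = 2*5*5/10 + 1 = 6.0000.
        Var[R] = 2*n_A*n_B*(2*n_A*n_B - n_A - n_B) / ((n_A+n_B)^2 * (n_A+n_B-1)) = 2000/900 = 2.2222.
        SD[R] = 1.4907.
Step 4: Continuity-corrected z = (R - 0.5 - E[R]) / SD[R] = (8 - 0.5 - 6.0000) / 1.4907 = 1.0062.
Step 5: Two-sided p-value via normal approximation = 2*(1 - Phi(|z|)) = 0.314305.
Step 6: alpha = 0.1. fail to reject H0.

R = 8, z = 1.0062, p = 0.314305, fail to reject H0.


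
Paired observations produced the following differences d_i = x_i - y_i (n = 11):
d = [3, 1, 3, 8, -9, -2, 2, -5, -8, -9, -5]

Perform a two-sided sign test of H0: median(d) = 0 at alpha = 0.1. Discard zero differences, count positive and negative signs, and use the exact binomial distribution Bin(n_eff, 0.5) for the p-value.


Step 1: Discard zero differences. Original n = 11; n_eff = number of nonzero differences = 11.
Nonzero differences (with sign): +3, +1, +3, +8, -9, -2, +2, -5, -8, -9, -5
Step 2: Count signs: positive = 5, negative = 6.
Step 3: Under H0: P(positive) = 0.5, so the number of positives S ~ Bin(11, 0.5).
Step 4: Two-sided exact p-value = sum of Bin(11,0.5) probabilities at or below the observed probability = 1.000000.
Step 5: alpha = 0.1. fail to reject H0.

n_eff = 11, pos = 5, neg = 6, p = 1.000000, fail to reject H0.


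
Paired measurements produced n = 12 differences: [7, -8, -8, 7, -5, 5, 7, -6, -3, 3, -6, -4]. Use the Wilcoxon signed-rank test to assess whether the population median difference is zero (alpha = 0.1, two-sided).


Step 1: Drop any zero differences (none here) and take |d_i|.
|d| = [7, 8, 8, 7, 5, 5, 7, 6, 3, 3, 6, 4]
Step 2: Midrank |d_i| (ties get averaged ranks).
ranks: |7|->9, |8|->11.5, |8|->11.5, |7|->9, |5|->4.5, |5|->4.5, |7|->9, |6|->6.5, |3|->1.5, |3|->1.5, |6|->6.5, |4|->3
Step 3: Attach original signs; sum ranks with positive sign and with negative sign.
W+ = 9 + 9 + 4.5 + 9 + 1.5 = 33
W- = 11.5 + 11.5 + 4.5 + 6.5 + 1.5 + 6.5 + 3 = 45
(Check: W+ + W- = 78 should equal n(n+1)/2 = 78.)
Step 4: Test statistic W = min(W+, W-) = 33.
Step 5: Ties in |d|, so use the tie-corrected normal approximation.
        E[W] = n(n+1)/4 = 12*13/4 = 39.
        Tie groups: |d|=3 (t=2), |d|=5 (t=2), |d|=6 (t=2), |d|=7 (t=3), |d|=8 (t=2); sum(t^3 - t) = 48.
        Var[W] = n(n+1)(2n+1)/24 - sum(t^3-t)/48 = 3900/24 - 48/48 = 161.5.
        z = (W - E[W]) / sqrt(Var[W]) = (33 - 39) / 12.7083 = -0.4721.
        Two-sided p = 2*Phi(z) = 0.636831.
Step 6: alpha = 0.1. fail to reject H0.

W+ = 33, W- = 45, W = min = 33, p = 0.636831, fail to reject H0.


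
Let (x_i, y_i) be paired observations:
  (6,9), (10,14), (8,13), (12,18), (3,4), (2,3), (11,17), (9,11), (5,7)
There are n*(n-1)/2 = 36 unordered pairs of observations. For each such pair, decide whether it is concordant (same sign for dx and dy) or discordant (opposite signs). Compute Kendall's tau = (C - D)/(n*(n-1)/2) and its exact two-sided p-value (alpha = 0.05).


Step 1: Enumerate the 36 unordered pairs (i,j) with i<j and classify each by sign(x_j-x_i) * sign(y_j-y_i).
  (1,2):dx=+4,dy=+5->C; (1,3):dx=+2,dy=+4->C; (1,4):dx=+6,dy=+9->C; (1,5):dx=-3,dy=-5->C
  (1,6):dx=-4,dy=-6->C; (1,7):dx=+5,dy=+8->C; (1,8):dx=+3,dy=+2->C; (1,9):dx=-1,dy=-2->C
  (2,3):dx=-2,dy=-1->C; (2,4):dx=+2,dy=+4->C; (2,5):dx=-7,dy=-10->C; (2,6):dx=-8,dy=-11->C
  (2,7):dx=+1,dy=+3->C; (2,8):dx=-1,dy=-3->C; (2,9):dx=-5,dy=-7->C; (3,4):dx=+4,dy=+5->C
  (3,5):dx=-5,dy=-9->C; (3,6):dx=-6,dy=-10->C; (3,7):dx=+3,dy=+4->C; (3,8):dx=+1,dy=-2->D
  (3,9):dx=-3,dy=-6->C; (4,5):dx=-9,dy=-14->C; (4,6):dx=-10,dy=-15->C; (4,7):dx=-1,dy=-1->C
  (4,8):dx=-3,dy=-7->C; (4,9):dx=-7,dy=-11->C; (5,6):dx=-1,dy=-1->C; (5,7):dx=+8,dy=+13->C
  (5,8):dx=+6,dy=+7->C; (5,9):dx=+2,dy=+3->C; (6,7):dx=+9,dy=+14->C; (6,8):dx=+7,dy=+8->C
  (6,9):dx=+3,dy=+4->C; (7,8):dx=-2,dy=-6->C; (7,9):dx=-6,dy=-10->C; (8,9):dx=-4,dy=-4->C
Step 2: C = 35, D = 1, total pairs = 36.
Step 3: tau = (C - D)/(n(n-1)/2) = (35 - 1)/36 = 0.944444.
Step 4: Exact two-sided p-value (enumerate n! = 362880 permutations of y under H0): p = 0.000050.
Step 5: alpha = 0.05. reject H0.

tau_b = 0.9444 (C=35, D=1), p = 0.000050, reject H0.


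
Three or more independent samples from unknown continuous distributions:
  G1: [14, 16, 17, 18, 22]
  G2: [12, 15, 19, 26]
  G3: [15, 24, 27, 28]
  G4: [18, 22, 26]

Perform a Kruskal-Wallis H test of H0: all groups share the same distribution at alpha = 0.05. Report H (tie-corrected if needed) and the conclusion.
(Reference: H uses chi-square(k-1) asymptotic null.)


Step 1: Combine all N = 16 observations and assign midranks.
sorted (value, group, rank): (12,G2,1), (14,G1,2), (15,G2,3.5), (15,G3,3.5), (16,G1,5), (17,G1,6), (18,G1,7.5), (18,G4,7.5), (19,G2,9), (22,G1,10.5), (22,G4,10.5), (24,G3,12), (26,G2,13.5), (26,G4,13.5), (27,G3,15), (28,G3,16)
Step 2: Sum ranks within each group.
R_1 = 31 (n_1 = 5)
R_2 = 27 (n_2 = 4)
R_3 = 46.5 (n_3 = 4)
R_4 = 31.5 (n_4 = 3)
Step 3: H = 12/(N(N+1)) * sum(R_i^2/n_i) - 3(N+1)
     = 12/(16*17) * (31^2/5 + 27^2/4 + 46.5^2/4 + 31.5^2/3) - 3*17
     = 0.044118 * 1245.76 - 51
     = 3.960110.
Step 4: Ties present; correction factor C = 1 - 24/(16^3 - 16) = 0.994118. Corrected H = 3.960110 / 0.994118 = 3.983543.
Step 5: Under H0, H ~ chi^2(3); p-value = 0.263247.
Step 6: alpha = 0.05. fail to reject H0.

H = 3.9835, df = 3, p = 0.263247, fail to reject H0.


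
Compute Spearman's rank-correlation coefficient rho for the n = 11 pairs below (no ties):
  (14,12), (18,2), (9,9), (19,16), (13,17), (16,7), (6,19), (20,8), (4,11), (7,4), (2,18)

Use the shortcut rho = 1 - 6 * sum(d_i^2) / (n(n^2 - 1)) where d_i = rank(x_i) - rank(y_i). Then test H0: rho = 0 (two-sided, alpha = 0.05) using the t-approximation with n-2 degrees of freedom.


Step 1: Rank x and y separately (midranks; no ties here).
rank(x): 14->7, 18->9, 9->5, 19->10, 13->6, 16->8, 6->3, 20->11, 4->2, 7->4, 2->1
rank(y): 12->7, 2->1, 9->5, 16->8, 17->9, 7->3, 19->11, 8->4, 11->6, 4->2, 18->10
Step 2: d_i = R_x(i) - R_y(i); compute d_i^2.
  (7-7)^2=0, (9-1)^2=64, (5-5)^2=0, (10-8)^2=4, (6-9)^2=9, (8-3)^2=25, (3-11)^2=64, (11-4)^2=49, (2-6)^2=16, (4-2)^2=4, (1-10)^2=81
sum(d^2) = 316.
Step 3: rho = 1 - 6*316 / (11*(11^2 - 1)) = 1 - 1896/1320 = -0.436364.
Step 4: Under H0, t = rho * sqrt((n-2)/(1-rho^2)) = -1.4549 ~ t(9).
Step 5: Two-sided p-value from the t-distribution with 9 df = 0.179665.
Step 6: alpha = 0.05. fail to reject H0.

rho = -0.4364, p = 0.179665, fail to reject H0 at alpha = 0.05.


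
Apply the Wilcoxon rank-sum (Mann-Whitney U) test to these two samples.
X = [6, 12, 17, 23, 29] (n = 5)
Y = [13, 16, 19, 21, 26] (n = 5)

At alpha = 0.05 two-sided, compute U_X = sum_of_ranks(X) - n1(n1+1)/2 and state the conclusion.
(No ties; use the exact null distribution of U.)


Step 1: Combine and sort all 10 observations; assign midranks.
sorted (value, group): (6,X), (12,X), (13,Y), (16,Y), (17,X), (19,Y), (21,Y), (23,X), (26,Y), (29,X)
ranks: 6->1, 12->2, 13->3, 16->4, 17->5, 19->6, 21->7, 23->8, 26->9, 29->10
Step 2: Rank sum for X: R1 = 1 + 2 + 5 + 8 + 10 = 26.
Step 3: U_X = R1 - n1(n1+1)/2 = 26 - 5*6/2 = 26 - 15 = 11.
       U_Y = n1*n2 - U_X = 25 - 11 = 14.
Step 4: No ties, so the exact null distribution of U (based on enumerating the C(10,5) = 252 equally likely rank assignments) gives the two-sided p-value.
Step 5: p-value = 0.841270; compare to alpha = 0.05. fail to reject H0.

U_X = 11, p = 0.841270, fail to reject H0 at alpha = 0.05.


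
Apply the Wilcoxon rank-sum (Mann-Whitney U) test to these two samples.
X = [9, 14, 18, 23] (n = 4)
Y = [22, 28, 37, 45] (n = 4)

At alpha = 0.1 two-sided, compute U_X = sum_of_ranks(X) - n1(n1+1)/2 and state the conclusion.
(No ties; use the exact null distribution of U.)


Step 1: Combine and sort all 8 observations; assign midranks.
sorted (value, group): (9,X), (14,X), (18,X), (22,Y), (23,X), (28,Y), (37,Y), (45,Y)
ranks: 9->1, 14->2, 18->3, 22->4, 23->5, 28->6, 37->7, 45->8
Step 2: Rank sum for X: R1 = 1 + 2 + 3 + 5 = 11.
Step 3: U_X = R1 - n1(n1+1)/2 = 11 - 4*5/2 = 11 - 10 = 1.
       U_Y = n1*n2 - U_X = 16 - 1 = 15.
Step 4: No ties, so the exact null distribution of U (based on enumerating the C(8,4) = 70 equally likely rank assignments) gives the two-sided p-value.
Step 5: p-value = 0.057143; compare to alpha = 0.1. reject H0.

U_X = 1, p = 0.057143, reject H0 at alpha = 0.1.


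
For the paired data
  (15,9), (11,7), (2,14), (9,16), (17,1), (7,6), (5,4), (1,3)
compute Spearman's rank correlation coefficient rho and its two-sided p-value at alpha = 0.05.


Step 1: Rank x and y separately (midranks; no ties here).
rank(x): 15->7, 11->6, 2->2, 9->5, 17->8, 7->4, 5->3, 1->1
rank(y): 9->6, 7->5, 14->7, 16->8, 1->1, 6->4, 4->3, 3->2
Step 2: d_i = R_x(i) - R_y(i); compute d_i^2.
  (7-6)^2=1, (6-5)^2=1, (2-7)^2=25, (5-8)^2=9, (8-1)^2=49, (4-4)^2=0, (3-3)^2=0, (1-2)^2=1
sum(d^2) = 86.
Step 3: rho = 1 - 6*86 / (8*(8^2 - 1)) = 1 - 516/504 = -0.023810.
Step 4: Under H0, t = rho * sqrt((n-2)/(1-rho^2)) = -0.0583 ~ t(6).
Step 5: Two-sided p-value from the t-distribution with 6 df = 0.955374.
Step 6: alpha = 0.05. fail to reject H0.

rho = -0.0238, p = 0.955374, fail to reject H0 at alpha = 0.05.


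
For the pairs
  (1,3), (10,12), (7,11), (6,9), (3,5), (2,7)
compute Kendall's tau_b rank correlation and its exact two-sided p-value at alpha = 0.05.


Step 1: Enumerate the 15 unordered pairs (i,j) with i<j and classify each by sign(x_j-x_i) * sign(y_j-y_i).
  (1,2):dx=+9,dy=+9->C; (1,3):dx=+6,dy=+8->C; (1,4):dx=+5,dy=+6->C; (1,5):dx=+2,dy=+2->C
  (1,6):dx=+1,dy=+4->C; (2,3):dx=-3,dy=-1->C; (2,4):dx=-4,dy=-3->C; (2,5):dx=-7,dy=-7->C
  (2,6):dx=-8,dy=-5->C; (3,4):dx=-1,dy=-2->C; (3,5):dx=-4,dy=-6->C; (3,6):dx=-5,dy=-4->C
  (4,5):dx=-3,dy=-4->C; (4,6):dx=-4,dy=-2->C; (5,6):dx=-1,dy=+2->D
Step 2: C = 14, D = 1, total pairs = 15.
Step 3: tau = (C - D)/(n(n-1)/2) = (14 - 1)/15 = 0.866667.
Step 4: Exact two-sided p-value (enumerate n! = 720 permutations of y under H0): p = 0.016667.
Step 5: alpha = 0.05. reject H0.

tau_b = 0.8667 (C=14, D=1), p = 0.016667, reject H0.


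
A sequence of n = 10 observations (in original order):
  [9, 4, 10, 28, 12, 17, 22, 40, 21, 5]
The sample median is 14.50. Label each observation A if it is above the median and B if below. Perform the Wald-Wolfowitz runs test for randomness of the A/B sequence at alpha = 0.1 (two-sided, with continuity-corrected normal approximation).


Step 1: Compute median = 14.50; label A = above, B = below.
Labels in order: BBBABAAAAB  (n_A = 5, n_B = 5)
Step 2: Count runs R = 5.
Step 3: Under H0 (random ordering), E[R] = 2*n_A*n_B/(n_A+n_B) + 1 = 2*5*5/10 + 1 = 6.0000.
        Var[R] = 2*n_A*n_B*(2*n_A*n_B - n_A - n_B) / ((n_A+n_B)^2 * (n_A+n_B-1)) = 2000/900 = 2.2222.
        SD[R] = 1.4907.
Step 4: Continuity-corrected z = (R + 0.5 - E[R]) / SD[R] = (5 + 0.5 - 6.0000) / 1.4907 = -0.3354.
Step 5: Two-sided p-value via normal approximation = 2*(1 - Phi(|z|)) = 0.737316.
Step 6: alpha = 0.1. fail to reject H0.

R = 5, z = -0.3354, p = 0.737316, fail to reject H0.


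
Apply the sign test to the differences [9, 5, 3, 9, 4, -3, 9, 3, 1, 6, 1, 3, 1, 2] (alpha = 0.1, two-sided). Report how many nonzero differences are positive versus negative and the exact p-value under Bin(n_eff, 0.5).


Step 1: Discard zero differences. Original n = 14; n_eff = number of nonzero differences = 14.
Nonzero differences (with sign): +9, +5, +3, +9, +4, -3, +9, +3, +1, +6, +1, +3, +1, +2
Step 2: Count signs: positive = 13, negative = 1.
Step 3: Under H0: P(positive) = 0.5, so the number of positives S ~ Bin(14, 0.5).
Step 4: Two-sided exact p-value = sum of Bin(14,0.5) probabilities at or below the observed probability = 0.001831.
Step 5: alpha = 0.1. reject H0.

n_eff = 14, pos = 13, neg = 1, p = 0.001831, reject H0.


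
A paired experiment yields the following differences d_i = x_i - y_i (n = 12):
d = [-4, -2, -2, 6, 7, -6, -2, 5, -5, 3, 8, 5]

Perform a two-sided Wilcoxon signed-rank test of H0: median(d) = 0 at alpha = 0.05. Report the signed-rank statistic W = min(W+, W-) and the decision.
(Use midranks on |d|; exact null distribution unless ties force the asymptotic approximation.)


Step 1: Drop any zero differences (none here) and take |d_i|.
|d| = [4, 2, 2, 6, 7, 6, 2, 5, 5, 3, 8, 5]
Step 2: Midrank |d_i| (ties get averaged ranks).
ranks: |4|->5, |2|->2, |2|->2, |6|->9.5, |7|->11, |6|->9.5, |2|->2, |5|->7, |5|->7, |3|->4, |8|->12, |5|->7
Step 3: Attach original signs; sum ranks with positive sign and with negative sign.
W+ = 9.5 + 11 + 7 + 4 + 12 + 7 = 50.5
W- = 5 + 2 + 2 + 9.5 + 2 + 7 = 27.5
(Check: W+ + W- = 78 should equal n(n+1)/2 = 78.)
Step 4: Test statistic W = min(W+, W-) = 27.5.
Step 5: Ties in |d|, so use the tie-corrected normal approximation.
        E[W] = n(n+1)/4 = 12*13/4 = 39.
        Tie groups: |d|=2 (t=3), |d|=5 (t=3), |d|=6 (t=2); sum(t^3 - t) = 54.
        Var[W] = n(n+1)(2n+1)/24 - sum(t^3-t)/48 = 3900/24 - 54/48 = 161.375.
        z = (W - E[W]) / sqrt(Var[W]) = (27.5 - 39) / 12.7033 = -0.9053.
        Two-sided p = 2*Phi(z) = 0.365321.
Step 6: alpha = 0.05. fail to reject H0.

W+ = 50.5, W- = 27.5, W = min = 27.5, p = 0.365321, fail to reject H0.


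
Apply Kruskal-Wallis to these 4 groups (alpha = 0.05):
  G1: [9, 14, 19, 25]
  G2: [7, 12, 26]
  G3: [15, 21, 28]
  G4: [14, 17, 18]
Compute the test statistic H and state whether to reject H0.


Step 1: Combine all N = 13 observations and assign midranks.
sorted (value, group, rank): (7,G2,1), (9,G1,2), (12,G2,3), (14,G1,4.5), (14,G4,4.5), (15,G3,6), (17,G4,7), (18,G4,8), (19,G1,9), (21,G3,10), (25,G1,11), (26,G2,12), (28,G3,13)
Step 2: Sum ranks within each group.
R_1 = 26.5 (n_1 = 4)
R_2 = 16 (n_2 = 3)
R_3 = 29 (n_3 = 3)
R_4 = 19.5 (n_4 = 3)
Step 3: H = 12/(N(N+1)) * sum(R_i^2/n_i) - 3(N+1)
     = 12/(13*14) * (26.5^2/4 + 16^2/3 + 29^2/3 + 19.5^2/3) - 3*14
     = 0.065934 * 667.979 - 42
     = 2.042582.
Step 4: Ties present; correction factor C = 1 - 6/(13^3 - 13) = 0.997253. Corrected H = 2.042582 / 0.997253 = 2.048209.
Step 5: Under H0, H ~ chi^2(3); p-value = 0.562461.
Step 6: alpha = 0.05. fail to reject H0.

H = 2.0482, df = 3, p = 0.562461, fail to reject H0.


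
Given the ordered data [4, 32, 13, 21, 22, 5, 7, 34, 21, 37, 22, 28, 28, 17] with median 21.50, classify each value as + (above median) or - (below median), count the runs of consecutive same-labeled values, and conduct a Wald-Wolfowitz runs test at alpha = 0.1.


Step 1: Compute median = 21.50; label A = above, B = below.
Labels in order: BABBABBABAAAAB  (n_A = 7, n_B = 7)
Step 2: Count runs R = 9.
Step 3: Under H0 (random ordering), E[R] = 2*n_A*n_B/(n_A+n_B) + 1 = 2*7*7/14 + 1 = 8.0000.
        Var[R] = 2*n_A*n_B*(2*n_A*n_B - n_A - n_B) / ((n_A+n_B)^2 * (n_A+n_B-1)) = 8232/2548 = 3.2308.
        SD[R] = 1.7974.
Step 4: Continuity-corrected z = (R - 0.5 - E[R]) / SD[R] = (9 - 0.5 - 8.0000) / 1.7974 = 0.2782.
Step 5: Two-sided p-value via normal approximation = 2*(1 - Phi(|z|)) = 0.780879.
Step 6: alpha = 0.1. fail to reject H0.

R = 9, z = 0.2782, p = 0.780879, fail to reject H0.


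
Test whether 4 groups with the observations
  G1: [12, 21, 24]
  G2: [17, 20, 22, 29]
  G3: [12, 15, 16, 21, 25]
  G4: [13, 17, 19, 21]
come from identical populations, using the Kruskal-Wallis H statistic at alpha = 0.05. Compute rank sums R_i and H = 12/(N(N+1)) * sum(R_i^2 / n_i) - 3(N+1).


Step 1: Combine all N = 16 observations and assign midranks.
sorted (value, group, rank): (12,G1,1.5), (12,G3,1.5), (13,G4,3), (15,G3,4), (16,G3,5), (17,G2,6.5), (17,G4,6.5), (19,G4,8), (20,G2,9), (21,G1,11), (21,G3,11), (21,G4,11), (22,G2,13), (24,G1,14), (25,G3,15), (29,G2,16)
Step 2: Sum ranks within each group.
R_1 = 26.5 (n_1 = 3)
R_2 = 44.5 (n_2 = 4)
R_3 = 36.5 (n_3 = 5)
R_4 = 28.5 (n_4 = 4)
Step 3: H = 12/(N(N+1)) * sum(R_i^2/n_i) - 3(N+1)
     = 12/(16*17) * (26.5^2/3 + 44.5^2/4 + 36.5^2/5 + 28.5^2/4) - 3*17
     = 0.044118 * 1198.66 - 51
     = 1.881985.
Step 4: Ties present; correction factor C = 1 - 36/(16^3 - 16) = 0.991176. Corrected H = 1.881985 / 0.991176 = 1.898739.
Step 5: Under H0, H ~ chi^2(3); p-value = 0.593687.
Step 6: alpha = 0.05. fail to reject H0.

H = 1.8987, df = 3, p = 0.593687, fail to reject H0.


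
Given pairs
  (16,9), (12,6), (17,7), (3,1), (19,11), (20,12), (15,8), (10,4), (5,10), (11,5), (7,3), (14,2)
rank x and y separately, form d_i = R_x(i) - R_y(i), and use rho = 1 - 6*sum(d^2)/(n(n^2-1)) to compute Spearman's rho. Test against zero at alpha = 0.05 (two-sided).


Step 1: Rank x and y separately (midranks; no ties here).
rank(x): 16->9, 12->6, 17->10, 3->1, 19->11, 20->12, 15->8, 10->4, 5->2, 11->5, 7->3, 14->7
rank(y): 9->9, 6->6, 7->7, 1->1, 11->11, 12->12, 8->8, 4->4, 10->10, 5->5, 3->3, 2->2
Step 2: d_i = R_x(i) - R_y(i); compute d_i^2.
  (9-9)^2=0, (6-6)^2=0, (10-7)^2=9, (1-1)^2=0, (11-11)^2=0, (12-12)^2=0, (8-8)^2=0, (4-4)^2=0, (2-10)^2=64, (5-5)^2=0, (3-3)^2=0, (7-2)^2=25
sum(d^2) = 98.
Step 3: rho = 1 - 6*98 / (12*(12^2 - 1)) = 1 - 588/1716 = 0.657343.
Step 4: Under H0, t = rho * sqrt((n-2)/(1-rho^2)) = 2.7584 ~ t(10).
Step 5: Two-sided p-value from the t-distribution with 10 df = 0.020185.
Step 6: alpha = 0.05. reject H0.

rho = 0.6573, p = 0.020185, reject H0 at alpha = 0.05.


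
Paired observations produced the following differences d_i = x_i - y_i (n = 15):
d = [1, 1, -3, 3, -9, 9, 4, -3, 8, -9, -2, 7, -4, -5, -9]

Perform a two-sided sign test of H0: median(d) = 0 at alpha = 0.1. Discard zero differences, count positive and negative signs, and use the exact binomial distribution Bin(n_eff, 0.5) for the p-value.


Step 1: Discard zero differences. Original n = 15; n_eff = number of nonzero differences = 15.
Nonzero differences (with sign): +1, +1, -3, +3, -9, +9, +4, -3, +8, -9, -2, +7, -4, -5, -9
Step 2: Count signs: positive = 7, negative = 8.
Step 3: Under H0: P(positive) = 0.5, so the number of positives S ~ Bin(15, 0.5).
Step 4: Two-sided exact p-value = sum of Bin(15,0.5) probabilities at or below the observed probability = 1.000000.
Step 5: alpha = 0.1. fail to reject H0.

n_eff = 15, pos = 7, neg = 8, p = 1.000000, fail to reject H0.


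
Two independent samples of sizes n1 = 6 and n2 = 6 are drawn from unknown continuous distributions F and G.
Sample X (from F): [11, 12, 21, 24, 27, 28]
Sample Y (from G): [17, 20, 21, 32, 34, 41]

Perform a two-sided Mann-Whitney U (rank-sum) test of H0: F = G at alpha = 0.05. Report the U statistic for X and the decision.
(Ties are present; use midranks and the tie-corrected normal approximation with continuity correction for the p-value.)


Step 1: Combine and sort all 12 observations; assign midranks.
sorted (value, group): (11,X), (12,X), (17,Y), (20,Y), (21,X), (21,Y), (24,X), (27,X), (28,X), (32,Y), (34,Y), (41,Y)
ranks: 11->1, 12->2, 17->3, 20->4, 21->5.5, 21->5.5, 24->7, 27->8, 28->9, 32->10, 34->11, 41->12
Step 2: Rank sum for X: R1 = 1 + 2 + 5.5 + 7 + 8 + 9 = 32.5.
Step 3: U_X = R1 - n1(n1+1)/2 = 32.5 - 6*7/2 = 32.5 - 21 = 11.5.
       U_Y = n1*n2 - U_X = 36 - 11.5 = 24.5.
Step 4: Ties are present, so use the tie-corrected normal approximation (with continuity correction) for the p-value.
Step 5: p-value = 0.335822; compare to alpha = 0.05. fail to reject H0.

U_X = 11.5, p = 0.335822, fail to reject H0 at alpha = 0.05.


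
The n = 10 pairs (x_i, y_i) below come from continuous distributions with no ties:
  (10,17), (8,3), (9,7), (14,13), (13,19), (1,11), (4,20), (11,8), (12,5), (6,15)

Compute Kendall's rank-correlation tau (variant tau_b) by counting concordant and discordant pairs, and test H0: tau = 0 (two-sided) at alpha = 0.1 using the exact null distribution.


Step 1: Enumerate the 45 unordered pairs (i,j) with i<j and classify each by sign(x_j-x_i) * sign(y_j-y_i).
  (1,2):dx=-2,dy=-14->C; (1,3):dx=-1,dy=-10->C; (1,4):dx=+4,dy=-4->D; (1,5):dx=+3,dy=+2->C
  (1,6):dx=-9,dy=-6->C; (1,7):dx=-6,dy=+3->D; (1,8):dx=+1,dy=-9->D; (1,9):dx=+2,dy=-12->D
  (1,10):dx=-4,dy=-2->C; (2,3):dx=+1,dy=+4->C; (2,4):dx=+6,dy=+10->C; (2,5):dx=+5,dy=+16->C
  (2,6):dx=-7,dy=+8->D; (2,7):dx=-4,dy=+17->D; (2,8):dx=+3,dy=+5->C; (2,9):dx=+4,dy=+2->C
  (2,10):dx=-2,dy=+12->D; (3,4):dx=+5,dy=+6->C; (3,5):dx=+4,dy=+12->C; (3,6):dx=-8,dy=+4->D
  (3,7):dx=-5,dy=+13->D; (3,8):dx=+2,dy=+1->C; (3,9):dx=+3,dy=-2->D; (3,10):dx=-3,dy=+8->D
  (4,5):dx=-1,dy=+6->D; (4,6):dx=-13,dy=-2->C; (4,7):dx=-10,dy=+7->D; (4,8):dx=-3,dy=-5->C
  (4,9):dx=-2,dy=-8->C; (4,10):dx=-8,dy=+2->D; (5,6):dx=-12,dy=-8->C; (5,7):dx=-9,dy=+1->D
  (5,8):dx=-2,dy=-11->C; (5,9):dx=-1,dy=-14->C; (5,10):dx=-7,dy=-4->C; (6,7):dx=+3,dy=+9->C
  (6,8):dx=+10,dy=-3->D; (6,9):dx=+11,dy=-6->D; (6,10):dx=+5,dy=+4->C; (7,8):dx=+7,dy=-12->D
  (7,9):dx=+8,dy=-15->D; (7,10):dx=+2,dy=-5->D; (8,9):dx=+1,dy=-3->D; (8,10):dx=-5,dy=+7->D
  (9,10):dx=-6,dy=+10->D
Step 2: C = 22, D = 23, total pairs = 45.
Step 3: tau = (C - D)/(n(n-1)/2) = (22 - 23)/45 = -0.022222.
Step 4: Exact two-sided p-value (enumerate n! = 3628800 permutations of y under H0): p = 1.000000.
Step 5: alpha = 0.1. fail to reject H0.

tau_b = -0.0222 (C=22, D=23), p = 1.000000, fail to reject H0.


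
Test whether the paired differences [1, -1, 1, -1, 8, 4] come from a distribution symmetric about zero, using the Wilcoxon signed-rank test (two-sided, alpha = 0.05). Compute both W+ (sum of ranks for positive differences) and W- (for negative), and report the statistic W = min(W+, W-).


Step 1: Drop any zero differences (none here) and take |d_i|.
|d| = [1, 1, 1, 1, 8, 4]
Step 2: Midrank |d_i| (ties get averaged ranks).
ranks: |1|->2.5, |1|->2.5, |1|->2.5, |1|->2.5, |8|->6, |4|->5
Step 3: Attach original signs; sum ranks with positive sign and with negative sign.
W+ = 2.5 + 2.5 + 6 + 5 = 16
W- = 2.5 + 2.5 = 5
(Check: W+ + W- = 21 should equal n(n+1)/2 = 21.)
Step 4: Test statistic W = min(W+, W-) = 5.
Step 5: Ties in |d|, so use the tie-corrected normal approximation.
        E[W] = n(n+1)/4 = 6*7/4 = 10.5.
        Tie groups: |d|=1 (t=4); sum(t^3 - t) = 60.
        Var[W] = n(n+1)(2n+1)/24 - sum(t^3-t)/48 = 546/24 - 60/48 = 21.5.
        z = (W - E[W]) / sqrt(Var[W]) = (5 - 10.5) / 4.6368 = -1.1862.
        Two-sided p = 2*Phi(z) = 0.235559.
Step 6: alpha = 0.05. fail to reject H0.

W+ = 16, W- = 5, W = min = 5, p = 0.235559, fail to reject H0.


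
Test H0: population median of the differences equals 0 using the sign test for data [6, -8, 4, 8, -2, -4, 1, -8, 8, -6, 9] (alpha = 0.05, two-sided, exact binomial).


Step 1: Discard zero differences. Original n = 11; n_eff = number of nonzero differences = 11.
Nonzero differences (with sign): +6, -8, +4, +8, -2, -4, +1, -8, +8, -6, +9
Step 2: Count signs: positive = 6, negative = 5.
Step 3: Under H0: P(positive) = 0.5, so the number of positives S ~ Bin(11, 0.5).
Step 4: Two-sided exact p-value = sum of Bin(11,0.5) probabilities at or below the observed probability = 1.000000.
Step 5: alpha = 0.05. fail to reject H0.

n_eff = 11, pos = 6, neg = 5, p = 1.000000, fail to reject H0.


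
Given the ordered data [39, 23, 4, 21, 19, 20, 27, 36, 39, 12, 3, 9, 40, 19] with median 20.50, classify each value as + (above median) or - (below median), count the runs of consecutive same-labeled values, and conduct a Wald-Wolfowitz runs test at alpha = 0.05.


Step 1: Compute median = 20.50; label A = above, B = below.
Labels in order: AABABBAAABBBAB  (n_A = 7, n_B = 7)
Step 2: Count runs R = 8.
Step 3: Under H0 (random ordering), E[R] = 2*n_A*n_B/(n_A+n_B) + 1 = 2*7*7/14 + 1 = 8.0000.
        Var[R] = 2*n_A*n_B*(2*n_A*n_B - n_A - n_B) / ((n_A+n_B)^2 * (n_A+n_B-1)) = 8232/2548 = 3.2308.
        SD[R] = 1.7974.
Step 4: R = E[R], so z = 0 with no continuity correction.
Step 5: Two-sided p-value via normal approximation = 2*(1 - Phi(|z|)) = 1.000000.
Step 6: alpha = 0.05. fail to reject H0.

R = 8, z = 0.0000, p = 1.000000, fail to reject H0.


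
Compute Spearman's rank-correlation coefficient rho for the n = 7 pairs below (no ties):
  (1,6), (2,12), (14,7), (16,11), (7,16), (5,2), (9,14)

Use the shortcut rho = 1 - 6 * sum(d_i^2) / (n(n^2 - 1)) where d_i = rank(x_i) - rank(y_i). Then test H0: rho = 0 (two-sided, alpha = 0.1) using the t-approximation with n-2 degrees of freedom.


Step 1: Rank x and y separately (midranks; no ties here).
rank(x): 1->1, 2->2, 14->6, 16->7, 7->4, 5->3, 9->5
rank(y): 6->2, 12->5, 7->3, 11->4, 16->7, 2->1, 14->6
Step 2: d_i = R_x(i) - R_y(i); compute d_i^2.
  (1-2)^2=1, (2-5)^2=9, (6-3)^2=9, (7-4)^2=9, (4-7)^2=9, (3-1)^2=4, (5-6)^2=1
sum(d^2) = 42.
Step 3: rho = 1 - 6*42 / (7*(7^2 - 1)) = 1 - 252/336 = 0.250000.
Step 4: Under H0, t = rho * sqrt((n-2)/(1-rho^2)) = 0.5774 ~ t(5).
Step 5: Two-sided p-value from the t-distribution with 5 df = 0.588724.
Step 6: alpha = 0.1. fail to reject H0.

rho = 0.2500, p = 0.588724, fail to reject H0 at alpha = 0.1.


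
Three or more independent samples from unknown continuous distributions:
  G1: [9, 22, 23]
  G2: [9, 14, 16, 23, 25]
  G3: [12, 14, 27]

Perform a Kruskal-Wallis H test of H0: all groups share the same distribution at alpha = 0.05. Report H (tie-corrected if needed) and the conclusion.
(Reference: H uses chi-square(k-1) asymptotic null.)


Step 1: Combine all N = 11 observations and assign midranks.
sorted (value, group, rank): (9,G1,1.5), (9,G2,1.5), (12,G3,3), (14,G2,4.5), (14,G3,4.5), (16,G2,6), (22,G1,7), (23,G1,8.5), (23,G2,8.5), (25,G2,10), (27,G3,11)
Step 2: Sum ranks within each group.
R_1 = 17 (n_1 = 3)
R_2 = 30.5 (n_2 = 5)
R_3 = 18.5 (n_3 = 3)
Step 3: H = 12/(N(N+1)) * sum(R_i^2/n_i) - 3(N+1)
     = 12/(11*12) * (17^2/3 + 30.5^2/5 + 18.5^2/3) - 3*12
     = 0.090909 * 396.467 - 36
     = 0.042424.
Step 4: Ties present; correction factor C = 1 - 18/(11^3 - 11) = 0.986364. Corrected H = 0.042424 / 0.986364 = 0.043011.
Step 5: Under H0, H ~ chi^2(2); p-value = 0.978724.
Step 6: alpha = 0.05. fail to reject H0.

H = 0.0430, df = 2, p = 0.978724, fail to reject H0.


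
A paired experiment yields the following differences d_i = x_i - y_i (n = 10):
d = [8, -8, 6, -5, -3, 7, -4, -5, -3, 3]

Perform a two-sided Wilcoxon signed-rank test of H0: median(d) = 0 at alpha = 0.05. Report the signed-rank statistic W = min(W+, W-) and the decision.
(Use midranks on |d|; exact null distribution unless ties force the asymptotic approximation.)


Step 1: Drop any zero differences (none here) and take |d_i|.
|d| = [8, 8, 6, 5, 3, 7, 4, 5, 3, 3]
Step 2: Midrank |d_i| (ties get averaged ranks).
ranks: |8|->9.5, |8|->9.5, |6|->7, |5|->5.5, |3|->2, |7|->8, |4|->4, |5|->5.5, |3|->2, |3|->2
Step 3: Attach original signs; sum ranks with positive sign and with negative sign.
W+ = 9.5 + 7 + 8 + 2 = 26.5
W- = 9.5 + 5.5 + 2 + 4 + 5.5 + 2 = 28.5
(Check: W+ + W- = 55 should equal n(n+1)/2 = 55.)
Step 4: Test statistic W = min(W+, W-) = 26.5.
Step 5: Ties in |d|, so use the tie-corrected normal approximation.
        E[W] = n(n+1)/4 = 10*11/4 = 27.5.
        Tie groups: |d|=3 (t=3), |d|=5 (t=2), |d|=8 (t=2); sum(t^3 - t) = 36.
        Var[W] = n(n+1)(2n+1)/24 - sum(t^3-t)/48 = 2310/24 - 36/48 = 95.5.
        z = (W - E[W]) / sqrt(Var[W]) = (26.5 - 27.5) / 9.7724 = -0.1023.
        Two-sided p = 2*Phi(z) = 0.918496.
Step 6: alpha = 0.05. fail to reject H0.

W+ = 26.5, W- = 28.5, W = min = 26.5, p = 0.918496, fail to reject H0.


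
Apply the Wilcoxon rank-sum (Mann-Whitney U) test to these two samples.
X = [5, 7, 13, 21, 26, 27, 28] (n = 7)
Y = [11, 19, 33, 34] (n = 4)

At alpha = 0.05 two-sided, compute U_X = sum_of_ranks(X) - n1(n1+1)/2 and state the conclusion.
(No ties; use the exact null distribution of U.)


Step 1: Combine and sort all 11 observations; assign midranks.
sorted (value, group): (5,X), (7,X), (11,Y), (13,X), (19,Y), (21,X), (26,X), (27,X), (28,X), (33,Y), (34,Y)
ranks: 5->1, 7->2, 11->3, 13->4, 19->5, 21->6, 26->7, 27->8, 28->9, 33->10, 34->11
Step 2: Rank sum for X: R1 = 1 + 2 + 4 + 6 + 7 + 8 + 9 = 37.
Step 3: U_X = R1 - n1(n1+1)/2 = 37 - 7*8/2 = 37 - 28 = 9.
       U_Y = n1*n2 - U_X = 28 - 9 = 19.
Step 4: No ties, so the exact null distribution of U (based on enumerating the C(11,7) = 330 equally likely rank assignments) gives the two-sided p-value.
Step 5: p-value = 0.412121; compare to alpha = 0.05. fail to reject H0.

U_X = 9, p = 0.412121, fail to reject H0 at alpha = 0.05.


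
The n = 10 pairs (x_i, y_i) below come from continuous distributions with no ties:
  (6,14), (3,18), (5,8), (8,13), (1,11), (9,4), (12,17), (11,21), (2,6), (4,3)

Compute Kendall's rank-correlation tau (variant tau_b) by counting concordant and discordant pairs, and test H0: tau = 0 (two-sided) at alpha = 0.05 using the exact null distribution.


Step 1: Enumerate the 45 unordered pairs (i,j) with i<j and classify each by sign(x_j-x_i) * sign(y_j-y_i).
  (1,2):dx=-3,dy=+4->D; (1,3):dx=-1,dy=-6->C; (1,4):dx=+2,dy=-1->D; (1,5):dx=-5,dy=-3->C
  (1,6):dx=+3,dy=-10->D; (1,7):dx=+6,dy=+3->C; (1,8):dx=+5,dy=+7->C; (1,9):dx=-4,dy=-8->C
  (1,10):dx=-2,dy=-11->C; (2,3):dx=+2,dy=-10->D; (2,4):dx=+5,dy=-5->D; (2,5):dx=-2,dy=-7->C
  (2,6):dx=+6,dy=-14->D; (2,7):dx=+9,dy=-1->D; (2,8):dx=+8,dy=+3->C; (2,9):dx=-1,dy=-12->C
  (2,10):dx=+1,dy=-15->D; (3,4):dx=+3,dy=+5->C; (3,5):dx=-4,dy=+3->D; (3,6):dx=+4,dy=-4->D
  (3,7):dx=+7,dy=+9->C; (3,8):dx=+6,dy=+13->C; (3,9):dx=-3,dy=-2->C; (3,10):dx=-1,dy=-5->C
  (4,5):dx=-7,dy=-2->C; (4,6):dx=+1,dy=-9->D; (4,7):dx=+4,dy=+4->C; (4,8):dx=+3,dy=+8->C
  (4,9):dx=-6,dy=-7->C; (4,10):dx=-4,dy=-10->C; (5,6):dx=+8,dy=-7->D; (5,7):dx=+11,dy=+6->C
  (5,8):dx=+10,dy=+10->C; (5,9):dx=+1,dy=-5->D; (5,10):dx=+3,dy=-8->D; (6,7):dx=+3,dy=+13->C
  (6,8):dx=+2,dy=+17->C; (6,9):dx=-7,dy=+2->D; (6,10):dx=-5,dy=-1->C; (7,8):dx=-1,dy=+4->D
  (7,9):dx=-10,dy=-11->C; (7,10):dx=-8,dy=-14->C; (8,9):dx=-9,dy=-15->C; (8,10):dx=-7,dy=-18->C
  (9,10):dx=+2,dy=-3->D
Step 2: C = 28, D = 17, total pairs = 45.
Step 3: tau = (C - D)/(n(n-1)/2) = (28 - 17)/45 = 0.244444.
Step 4: Exact two-sided p-value (enumerate n! = 3628800 permutations of y under H0): p = 0.380720.
Step 5: alpha = 0.05. fail to reject H0.

tau_b = 0.2444 (C=28, D=17), p = 0.380720, fail to reject H0.


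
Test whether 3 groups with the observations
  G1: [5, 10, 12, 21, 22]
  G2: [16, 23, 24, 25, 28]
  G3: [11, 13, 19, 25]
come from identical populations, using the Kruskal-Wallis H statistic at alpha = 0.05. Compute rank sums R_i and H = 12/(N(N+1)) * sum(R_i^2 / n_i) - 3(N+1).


Step 1: Combine all N = 14 observations and assign midranks.
sorted (value, group, rank): (5,G1,1), (10,G1,2), (11,G3,3), (12,G1,4), (13,G3,5), (16,G2,6), (19,G3,7), (21,G1,8), (22,G1,9), (23,G2,10), (24,G2,11), (25,G2,12.5), (25,G3,12.5), (28,G2,14)
Step 2: Sum ranks within each group.
R_1 = 24 (n_1 = 5)
R_2 = 53.5 (n_2 = 5)
R_3 = 27.5 (n_3 = 4)
Step 3: H = 12/(N(N+1)) * sum(R_i^2/n_i) - 3(N+1)
     = 12/(14*15) * (24^2/5 + 53.5^2/5 + 27.5^2/4) - 3*15
     = 0.057143 * 876.713 - 45
     = 5.097857.
Step 4: Ties present; correction factor C = 1 - 6/(14^3 - 14) = 0.997802. Corrected H = 5.097857 / 0.997802 = 5.109086.
Step 5: Under H0, H ~ chi^2(2); p-value = 0.077728.
Step 6: alpha = 0.05. fail to reject H0.

H = 5.1091, df = 2, p = 0.077728, fail to reject H0.


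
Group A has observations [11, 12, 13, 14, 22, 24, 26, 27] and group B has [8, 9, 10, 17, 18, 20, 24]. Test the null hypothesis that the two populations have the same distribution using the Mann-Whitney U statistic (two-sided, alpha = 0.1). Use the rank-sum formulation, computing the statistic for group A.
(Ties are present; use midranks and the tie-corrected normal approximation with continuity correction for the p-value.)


Step 1: Combine and sort all 15 observations; assign midranks.
sorted (value, group): (8,Y), (9,Y), (10,Y), (11,X), (12,X), (13,X), (14,X), (17,Y), (18,Y), (20,Y), (22,X), (24,X), (24,Y), (26,X), (27,X)
ranks: 8->1, 9->2, 10->3, 11->4, 12->5, 13->6, 14->7, 17->8, 18->9, 20->10, 22->11, 24->12.5, 24->12.5, 26->14, 27->15
Step 2: Rank sum for X: R1 = 4 + 5 + 6 + 7 + 11 + 12.5 + 14 + 15 = 74.5.
Step 3: U_X = R1 - n1(n1+1)/2 = 74.5 - 8*9/2 = 74.5 - 36 = 38.5.
       U_Y = n1*n2 - U_X = 56 - 38.5 = 17.5.
Step 4: Ties are present, so use the tie-corrected normal approximation (with continuity correction) for the p-value.
Step 5: p-value = 0.246738; compare to alpha = 0.1. fail to reject H0.

U_X = 38.5, p = 0.246738, fail to reject H0 at alpha = 0.1.


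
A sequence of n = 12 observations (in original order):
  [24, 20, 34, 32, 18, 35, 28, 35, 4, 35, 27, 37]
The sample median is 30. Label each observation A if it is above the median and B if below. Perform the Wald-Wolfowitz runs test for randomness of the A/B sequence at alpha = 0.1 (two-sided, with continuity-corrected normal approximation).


Step 1: Compute median = 30; label A = above, B = below.
Labels in order: BBAABABABABA  (n_A = 6, n_B = 6)
Step 2: Count runs R = 10.
Step 3: Under H0 (random ordering), E[R] = 2*n_A*n_B/(n_A+n_B) + 1 = 2*6*6/12 + 1 = 7.0000.
        Var[R] = 2*n_A*n_B*(2*n_A*n_B - n_A - n_B) / ((n_A+n_B)^2 * (n_A+n_B-1)) = 4320/1584 = 2.7273.
        SD[R] = 1.6514.
Step 4: Continuity-corrected z = (R - 0.5 - E[R]) / SD[R] = (10 - 0.5 - 7.0000) / 1.6514 = 1.5138.
Step 5: Two-sided p-value via normal approximation = 2*(1 - Phi(|z|)) = 0.130070.
Step 6: alpha = 0.1. fail to reject H0.

R = 10, z = 1.5138, p = 0.130070, fail to reject H0.


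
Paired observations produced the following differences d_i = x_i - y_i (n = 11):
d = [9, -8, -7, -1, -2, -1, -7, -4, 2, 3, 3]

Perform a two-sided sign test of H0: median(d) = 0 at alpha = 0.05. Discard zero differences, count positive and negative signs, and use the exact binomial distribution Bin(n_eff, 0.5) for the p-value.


Step 1: Discard zero differences. Original n = 11; n_eff = number of nonzero differences = 11.
Nonzero differences (with sign): +9, -8, -7, -1, -2, -1, -7, -4, +2, +3, +3
Step 2: Count signs: positive = 4, negative = 7.
Step 3: Under H0: P(positive) = 0.5, so the number of positives S ~ Bin(11, 0.5).
Step 4: Two-sided exact p-value = sum of Bin(11,0.5) probabilities at or below the observed probability = 0.548828.
Step 5: alpha = 0.05. fail to reject H0.

n_eff = 11, pos = 4, neg = 7, p = 0.548828, fail to reject H0.
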